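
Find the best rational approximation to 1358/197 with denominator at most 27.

Expand x = 1358/197 as a continued fraction with the Euclidean algorithm:
  1358 = 6*197 + 176, so a_0 = 6.
  197 = 1*176 + 21, so a_1 = 1.
  176 = 8*21 + 8, so a_2 = 8.
  21 = 2*8 + 5, so a_3 = 2.
  8 = 1*5 + 3, so a_4 = 1.
  5 = 1*3 + 2, so a_5 = 1.
  3 = 1*2 + 1, so a_6 = 1.
  2 = 2*1 + 0, so a_7 = 2.
so x = [6; 1, 8, 2, 1, 1, 1, 2].
Convergents (p_i = a_i*p_{i-1} + p_{i-2}, q_i = a_i*q_{i-1} + q_{i-2} with p_{-2}=0, p_{-1}=1, q_{-2}=1, q_{-1}=0), until the denominator exceeds 27:
  i=0: a_0=6, p_0 = 6*1 + 0 = 6, q_0 = 6*0 + 1 = 1.
  i=1: a_1=1, p_1 = 1*6 + 1 = 7, q_1 = 1*1 + 0 = 1.
  i=2: a_2=8, p_2 = 8*7 + 6 = 62, q_2 = 8*1 + 1 = 9.
  i=3: a_3=2, p_3 = 2*62 + 7 = 131, q_3 = 2*9 + 1 = 19.
  i=4: a_4=1, p_4 = 1*131 + 62 = 193, q_4 = 1*19 + 9 = 28.
q_4 = 28 > 27, so the last convergent with denominator <= 27 is p_3/q_3 = 131/19.
The closest fraction with denominator <= 27 is either p_3/q_3 or the intermediate fraction (k*p_3 + p_2)/(k*q_3 + q_2) with the largest k >= 1 whose denominator stays <= 27; these approach x as k grows, and every other convergent or intermediate fraction in range is farther away.
Largest k: floor((27 - q_2)/q_3) = floor((27 - 9)/19) = 0.
Since k = 0, no intermediate fraction beyond p_3/q_3 has denominator <= 27, so the convergent 131/19 is the closest (its error is |1358*19 - 131*197|/(197*19) = 5/3743).

131/19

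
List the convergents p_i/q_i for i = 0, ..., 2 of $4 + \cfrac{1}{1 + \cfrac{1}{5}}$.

Using the convergent recurrence p_i = a_i*p_{i-1} + p_{i-2}, q_i = a_i*q_{i-1} + q_{i-2} with p_{-2}=0, p_{-1}=1, q_{-2}=1, q_{-1}=0:
  i=0: a_0=4, p_0 = 4*1 + 0 = 4, q_0 = 4*0 + 1 = 1.
  i=1: a_1=1, p_1 = 1*4 + 1 = 5, q_1 = 1*1 + 0 = 1.
  i=2: a_2=5, p_2 = 5*5 + 4 = 29, q_2 = 5*1 + 1 = 6.

4/1, 5/1, 29/6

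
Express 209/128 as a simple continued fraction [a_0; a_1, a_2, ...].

[1; 1, 1, 1, 2, 1, 1, 1, 1, 2]

Run the Euclidean algorithm on 209 and 128; the successive quotients are the partial quotients a_0, a_1, ... (each step inverts the fractional part left over by the previous one):
  209 = 1*128 + 81, so a_0 = 1.
  128 = 1*81 + 47, so a_1 = 1.
  81 = 1*47 + 34, so a_2 = 1.
  47 = 1*34 + 13, so a_3 = 1.
  34 = 2*13 + 8, so a_4 = 2.
  13 = 1*8 + 5, so a_5 = 1.
  8 = 1*5 + 3, so a_6 = 1.
  5 = 1*3 + 2, so a_7 = 1.
  3 = 1*2 + 1, so a_8 = 1.
  2 = 2*1 + 0, so a_9 = 2.
The remainder reaches 0 after 10 divisions, so the expansion has 10 partial quotients, read off in order.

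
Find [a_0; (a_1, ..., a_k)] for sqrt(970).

[31; (6, 1, 9, 1, 1, 9, 1, 6, 62)]

Write x_i = (sqrt(970) + m_i)/d_i with (m_0, d_0) = (0, 1). a_0 = floor(sqrt(970)) = 31, since 31^2 = 961 <= 970 < 1024 = 32^2.
Iterate m_{i+1} = d_i*a_i - m_i, d_{i+1} = (970 - m_{i+1}^2)/d_i, a_{i+1} = floor((a_0 + m_{i+1})/d_{i+1}):
  m_1 = 1*31 - 0 = 31, d_1 = (970 - 31^2)/1 = 9/1 = 9, a_1 = floor((31 + 31)/9) = 6.
  m_2 = 9*6 - 31 = 23, d_2 = (970 - 23^2)/9 = 441/9 = 49, a_2 = floor((31 + 23)/49) = 1.
  m_3 = 49*1 - 23 = 26, d_3 = (970 - 26^2)/49 = 294/49 = 6, a_3 = floor((31 + 26)/6) = 9.
  m_4 = 6*9 - 26 = 28, d_4 = (970 - 28^2)/6 = 186/6 = 31, a_4 = floor((31 + 28)/31) = 1.
  m_5 = 31*1 - 28 = 3, d_5 = (970 - 3^2)/31 = 961/31 = 31, a_5 = floor((31 + 3)/31) = 1.
  m_6 = 31*1 - 3 = 28, d_6 = (970 - 28^2)/31 = 186/31 = 6, a_6 = floor((31 + 28)/6) = 9.
  m_7 = 6*9 - 28 = 26, d_7 = (970 - 26^2)/6 = 294/6 = 49, a_7 = floor((31 + 26)/49) = 1.
  m_8 = 49*1 - 26 = 23, d_8 = (970 - 23^2)/49 = 441/49 = 9, a_8 = floor((31 + 23)/9) = 6.
  m_9 = 9*6 - 23 = 31, d_9 = (970 - 31^2)/9 = 9/9 = 1, a_9 = floor((31 + 31)/1) = 62.
  m_10 = 1*62 - 31 = 31, d_10 = (970 - 31^2)/1 = 9/1 = 9: (m_10, d_10) = (m_1, d_1) = (31, 9), so from here the quotients repeat a_1, ..., a_9; the period length is 9.
Hence the expansion of sqrt(970) is a_0 = 31 followed by the repeating block 6, 1, 9, 1, 1, 9, 1, 6, 62 (period 9).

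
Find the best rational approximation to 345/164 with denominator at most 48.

Expand x = 345/164 as a continued fraction with the Euclidean algorithm:
  345 = 2*164 + 17, so a_0 = 2.
  164 = 9*17 + 11, so a_1 = 9.
  17 = 1*11 + 6, so a_2 = 1.
  11 = 1*6 + 5, so a_3 = 1.
  6 = 1*5 + 1, so a_4 = 1.
  5 = 5*1 + 0, so a_5 = 5.
so x = [2; 9, 1, 1, 1, 5].
Convergents (p_i = a_i*p_{i-1} + p_{i-2}, q_i = a_i*q_{i-1} + q_{i-2} with p_{-2}=0, p_{-1}=1, q_{-2}=1, q_{-1}=0), until the denominator exceeds 48:
  i=0: a_0=2, p_0 = 2*1 + 0 = 2, q_0 = 2*0 + 1 = 1.
  i=1: a_1=9, p_1 = 9*2 + 1 = 19, q_1 = 9*1 + 0 = 9.
  i=2: a_2=1, p_2 = 1*19 + 2 = 21, q_2 = 1*9 + 1 = 10.
  i=3: a_3=1, p_3 = 1*21 + 19 = 40, q_3 = 1*10 + 9 = 19.
  i=4: a_4=1, p_4 = 1*40 + 21 = 61, q_4 = 1*19 + 10 = 29.
  i=5: a_5=5, p_5 = 5*61 + 40 = 345, q_5 = 5*29 + 19 = 164.
q_5 = 164 > 48, so the last convergent with denominator <= 48 is p_4/q_4 = 61/29.
The closest fraction with denominator <= 48 is either p_4/q_4 or the intermediate fraction (k*p_4 + p_3)/(k*q_4 + q_3) with the largest k >= 1 whose denominator stays <= 48; these approach x as k grows, and every other convergent or intermediate fraction in range is farther away.
Largest k: floor((48 - q_3)/q_4) = floor((48 - 19)/29) = 1.
That gives (1*61 + 40)/(1*29 + 19) = 101/48.
Compare the errors: |x - 61/29| = |345*29 - 61*164|/(164*29) = 1/4756, and |x - 101/48| = |345*48 - 101*164|/(164*48) = 4/7872.
Cross-multiplying, 1*7872 = 7872 < 19024 = 4*4756, so 1/4756 is smaller: the convergent 61/29 is closer to x than 101/48.

61/29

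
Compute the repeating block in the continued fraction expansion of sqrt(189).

Write x_i = (sqrt(189) + m_i)/d_i with (m_0, d_0) = (0, 1). a_0 = floor(sqrt(189)) = 13, since 13^2 = 169 <= 189 < 196 = 14^2.
Iterate m_{i+1} = d_i*a_i - m_i, d_{i+1} = (189 - m_{i+1}^2)/d_i, a_{i+1} = floor((a_0 + m_{i+1})/d_{i+1}):
  m_1 = 1*13 - 0 = 13, d_1 = (189 - 13^2)/1 = 20/1 = 20, a_1 = floor((13 + 13)/20) = 1.
  m_2 = 20*1 - 13 = 7, d_2 = (189 - 7^2)/20 = 140/20 = 7, a_2 = floor((13 + 7)/7) = 2.
  m_3 = 7*2 - 7 = 7, d_3 = (189 - 7^2)/7 = 140/7 = 20, a_3 = floor((13 + 7)/20) = 1.
  m_4 = 20*1 - 7 = 13, d_4 = (189 - 13^2)/20 = 20/20 = 1, a_4 = floor((13 + 13)/1) = 26.
  m_5 = 1*26 - 13 = 13, d_5 = (189 - 13^2)/1 = 20/1 = 20: (m_5, d_5) = (m_1, d_1) = (13, 20), so from here the quotients repeat a_1, ..., a_4; the period length is 4.
Hence the expansion of sqrt(189) is a_0 = 13 followed by the repeating block 1, 2, 1, 26 (period 4).

[13; (1, 2, 1, 26)]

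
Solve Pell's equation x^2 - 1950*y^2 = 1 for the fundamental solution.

(x, y) = (595349, 13482)

First expand sqrt(1950) as a continued fraction. With x_i = (sqrt(1950) + m_i)/d_i and (m_0, d_0) = (0, 1): a_0 = floor(sqrt(1950)) = 44, since 44^2 = 1936 <= 1950 < 2025 = 45^2.
Iterate m_{i+1} = d_i*a_i - m_i, d_{i+1} = (1950 - m_{i+1}^2)/d_i, a_{i+1} = floor((a_0 + m_{i+1})/d_{i+1}):
  m_1 = 1*44 - 0 = 44, d_1 = (1950 - 44^2)/1 = 14/1 = 14, a_1 = floor((44 + 44)/14) = 6.
  m_2 = 14*6 - 44 = 40, d_2 = (1950 - 40^2)/14 = 350/14 = 25, a_2 = floor((44 + 40)/25) = 3.
  m_3 = 25*3 - 40 = 35, d_3 = (1950 - 35^2)/25 = 725/25 = 29, a_3 = floor((44 + 35)/29) = 2.
  m_4 = 29*2 - 35 = 23, d_4 = (1950 - 23^2)/29 = 1421/29 = 49, a_4 = floor((44 + 23)/49) = 1.
  m_5 = 49*1 - 23 = 26, d_5 = (1950 - 26^2)/49 = 1274/49 = 26, a_5 = floor((44 + 26)/26) = 2.
  m_6 = 26*2 - 26 = 26, d_6 = (1950 - 26^2)/26 = 1274/26 = 49, a_6 = floor((44 + 26)/49) = 1.
  m_7 = 49*1 - 26 = 23, d_7 = (1950 - 23^2)/49 = 1421/49 = 29, a_7 = floor((44 + 23)/29) = 2.
  m_8 = 29*2 - 23 = 35, d_8 = (1950 - 35^2)/29 = 725/29 = 25, a_8 = floor((44 + 35)/25) = 3.
  m_9 = 25*3 - 35 = 40, d_9 = (1950 - 40^2)/25 = 350/25 = 14, a_9 = floor((44 + 40)/14) = 6.
  m_10 = 14*6 - 40 = 44, d_10 = (1950 - 44^2)/14 = 14/14 = 1, a_10 = floor((44 + 44)/1) = 88.
  m_11 = 1*88 - 44 = 44, d_11 = (1950 - 44^2)/1 = 14/1 = 14: (m_11, d_11) = (m_1, d_1) = (44, 14), so from here the quotients repeat a_1, ..., a_10; the period length is 10.
So sqrt(1950) = [44; (6, 3, 2, 1, 2, 1, 2, 3, 6, 88)] with period length k = 10.
k is even, so the fundamental solution of x^2 - 1950y^2 = 1 is (p_{k-1}, q_{k-1}) = (p_9, q_9); compute convergents through index 9.
Convergents (p_i = a_i*p_{i-1} + p_{i-2}, q_i = a_i*q_{i-1} + q_{i-2} with p_{-2}=0, p_{-1}=1, q_{-2}=1, q_{-1}=0):
  i=0: a_0=44, p_0 = 44*1 + 0 = 44, q_0 = 44*0 + 1 = 1.
  i=1: a_1=6, p_1 = 6*44 + 1 = 265, q_1 = 6*1 + 0 = 6.
  i=2: a_2=3, p_2 = 3*265 + 44 = 839, q_2 = 3*6 + 1 = 19.
  i=3: a_3=2, p_3 = 2*839 + 265 = 1943, q_3 = 2*19 + 6 = 44.
  i=4: a_4=1, p_4 = 1*1943 + 839 = 2782, q_4 = 1*44 + 19 = 63.
  i=5: a_5=2, p_5 = 2*2782 + 1943 = 7507, q_5 = 2*63 + 44 = 170.
  i=6: a_6=1, p_6 = 1*7507 + 2782 = 10289, q_6 = 1*170 + 63 = 233.
  i=7: a_7=2, p_7 = 2*10289 + 7507 = 28085, q_7 = 2*233 + 170 = 636.
  i=8: a_8=3, p_8 = 3*28085 + 10289 = 94544, q_8 = 3*636 + 233 = 2141.
  i=9: a_9=6, p_9 = 6*94544 + 28085 = 595349, q_9 = 6*2141 + 636 = 13482.
Check: 595349^2 - 1950*13482^2 = 354440431801 - 354440431800 = 1, so (x, y) = (595349, 13482) solves the equation, and by the theorem it is the least positive solution.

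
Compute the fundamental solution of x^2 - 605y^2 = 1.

First expand sqrt(605) as a continued fraction. With x_i = (sqrt(605) + m_i)/d_i and (m_0, d_0) = (0, 1): a_0 = floor(sqrt(605)) = 24, since 24^2 = 576 <= 605 < 625 = 25^2.
Iterate m_{i+1} = d_i*a_i - m_i, d_{i+1} = (605 - m_{i+1}^2)/d_i, a_{i+1} = floor((a_0 + m_{i+1})/d_{i+1}):
  m_1 = 1*24 - 0 = 24, d_1 = (605 - 24^2)/1 = 29/1 = 29, a_1 = floor((24 + 24)/29) = 1.
  m_2 = 29*1 - 24 = 5, d_2 = (605 - 5^2)/29 = 580/29 = 20, a_2 = floor((24 + 5)/20) = 1.
  m_3 = 20*1 - 5 = 15, d_3 = (605 - 15^2)/20 = 380/20 = 19, a_3 = floor((24 + 15)/19) = 2.
  m_4 = 19*2 - 15 = 23, d_4 = (605 - 23^2)/19 = 76/19 = 4, a_4 = floor((24 + 23)/4) = 11.
  m_5 = 4*11 - 23 = 21, d_5 = (605 - 21^2)/4 = 164/4 = 41, a_5 = floor((24 + 21)/41) = 1.
  m_6 = 41*1 - 21 = 20, d_6 = (605 - 20^2)/41 = 205/41 = 5, a_6 = floor((24 + 20)/5) = 8.
  m_7 = 5*8 - 20 = 20, d_7 = (605 - 20^2)/5 = 205/5 = 41, a_7 = floor((24 + 20)/41) = 1.
  m_8 = 41*1 - 20 = 21, d_8 = (605 - 21^2)/41 = 164/41 = 4, a_8 = floor((24 + 21)/4) = 11.
  m_9 = 4*11 - 21 = 23, d_9 = (605 - 23^2)/4 = 76/4 = 19, a_9 = floor((24 + 23)/19) = 2.
  m_10 = 19*2 - 23 = 15, d_10 = (605 - 15^2)/19 = 380/19 = 20, a_10 = floor((24 + 15)/20) = 1.
  m_11 = 20*1 - 15 = 5, d_11 = (605 - 5^2)/20 = 580/20 = 29, a_11 = floor((24 + 5)/29) = 1.
  m_12 = 29*1 - 5 = 24, d_12 = (605 - 24^2)/29 = 29/29 = 1, a_12 = floor((24 + 24)/1) = 48.
  m_13 = 1*48 - 24 = 24, d_13 = (605 - 24^2)/1 = 29/1 = 29: (m_13, d_13) = (m_1, d_1) = (24, 29), so from here the quotients repeat a_1, ..., a_12; the period length is 12.
So sqrt(605) = [24; (1, 1, 2, 11, 1, 8, 1, 11, 2, 1, 1, 48)] with period length k = 12.
k is even, so the fundamental solution of x^2 - 605y^2 = 1 is (p_{k-1}, q_{k-1}) = (p_11, q_11); compute convergents through index 11.
Convergents (p_i = a_i*p_{i-1} + p_{i-2}, q_i = a_i*q_{i-1} + q_{i-2} with p_{-2}=0, p_{-1}=1, q_{-2}=1, q_{-1}=0):
  i=0: a_0=24, p_0 = 24*1 + 0 = 24, q_0 = 24*0 + 1 = 1.
  i=1: a_1=1, p_1 = 1*24 + 1 = 25, q_1 = 1*1 + 0 = 1.
  i=2: a_2=1, p_2 = 1*25 + 24 = 49, q_2 = 1*1 + 1 = 2.
  i=3: a_3=2, p_3 = 2*49 + 25 = 123, q_3 = 2*2 + 1 = 5.
  i=4: a_4=11, p_4 = 11*123 + 49 = 1402, q_4 = 11*5 + 2 = 57.
  i=5: a_5=1, p_5 = 1*1402 + 123 = 1525, q_5 = 1*57 + 5 = 62.
  i=6: a_6=8, p_6 = 8*1525 + 1402 = 13602, q_6 = 8*62 + 57 = 553.
  i=7: a_7=1, p_7 = 1*13602 + 1525 = 15127, q_7 = 1*553 + 62 = 615.
  i=8: a_8=11, p_8 = 11*15127 + 13602 = 179999, q_8 = 11*615 + 553 = 7318.
  i=9: a_9=2, p_9 = 2*179999 + 15127 = 375125, q_9 = 2*7318 + 615 = 15251.
  i=10: a_10=1, p_10 = 1*375125 + 179999 = 555124, q_10 = 1*15251 + 7318 = 22569.
  i=11: a_11=1, p_11 = 1*555124 + 375125 = 930249, q_11 = 1*22569 + 15251 = 37820.
Check: 930249^2 - 605*37820^2 = 865363202001 - 865363202000 = 1, so (x, y) = (930249, 37820) solves the equation, and by the theorem it is the least positive solution.

(x, y) = (930249, 37820)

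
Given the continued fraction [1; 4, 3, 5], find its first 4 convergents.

Using the convergent recurrence p_i = a_i*p_{i-1} + p_{i-2}, q_i = a_i*q_{i-1} + q_{i-2} with p_{-2}=0, p_{-1}=1, q_{-2}=1, q_{-1}=0:
  i=0: a_0=1, p_0 = 1*1 + 0 = 1, q_0 = 1*0 + 1 = 1.
  i=1: a_1=4, p_1 = 4*1 + 1 = 5, q_1 = 4*1 + 0 = 4.
  i=2: a_2=3, p_2 = 3*5 + 1 = 16, q_2 = 3*4 + 1 = 13.
  i=3: a_3=5, p_3 = 5*16 + 5 = 85, q_3 = 5*13 + 4 = 69.

1/1, 5/4, 16/13, 85/69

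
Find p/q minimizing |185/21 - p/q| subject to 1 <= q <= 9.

44/5

Expand x = 185/21 as a continued fraction with the Euclidean algorithm:
  185 = 8*21 + 17, so a_0 = 8.
  21 = 1*17 + 4, so a_1 = 1.
  17 = 4*4 + 1, so a_2 = 4.
  4 = 4*1 + 0, so a_3 = 4.
so x = [8; 1, 4, 4].
Convergents (p_i = a_i*p_{i-1} + p_{i-2}, q_i = a_i*q_{i-1} + q_{i-2} with p_{-2}=0, p_{-1}=1, q_{-2}=1, q_{-1}=0), until the denominator exceeds 9:
  i=0: a_0=8, p_0 = 8*1 + 0 = 8, q_0 = 8*0 + 1 = 1.
  i=1: a_1=1, p_1 = 1*8 + 1 = 9, q_1 = 1*1 + 0 = 1.
  i=2: a_2=4, p_2 = 4*9 + 8 = 44, q_2 = 4*1 + 1 = 5.
  i=3: a_3=4, p_3 = 4*44 + 9 = 185, q_3 = 4*5 + 1 = 21.
q_3 = 21 > 9, so the last convergent with denominator <= 9 is p_2/q_2 = 44/5.
The closest fraction with denominator <= 9 is either p_2/q_2 or the intermediate fraction (k*p_2 + p_1)/(k*q_2 + q_1) with the largest k >= 1 whose denominator stays <= 9; these approach x as k grows, and every other convergent or intermediate fraction in range is farther away.
Largest k: floor((9 - q_1)/q_2) = floor((9 - 1)/5) = 1.
That gives (1*44 + 9)/(1*5 + 1) = 53/6.
Compare the errors: |x - 44/5| = |185*5 - 44*21|/(21*5) = 1/105, and |x - 53/6| = |185*6 - 53*21|/(21*6) = 3/126.
Cross-multiplying, 1*126 = 126 < 315 = 3*105, so 1/105 is smaller: the convergent 44/5 is closer to x than 53/6.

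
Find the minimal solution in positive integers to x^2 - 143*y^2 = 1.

(x, y) = (12, 1)

First expand sqrt(143) as a continued fraction. With x_i = (sqrt(143) + m_i)/d_i and (m_0, d_0) = (0, 1): a_0 = floor(sqrt(143)) = 11, since 11^2 = 121 <= 143 < 144 = 12^2.
Iterate m_{i+1} = d_i*a_i - m_i, d_{i+1} = (143 - m_{i+1}^2)/d_i, a_{i+1} = floor((a_0 + m_{i+1})/d_{i+1}):
  m_1 = 1*11 - 0 = 11, d_1 = (143 - 11^2)/1 = 22/1 = 22, a_1 = floor((11 + 11)/22) = 1.
  m_2 = 22*1 - 11 = 11, d_2 = (143 - 11^2)/22 = 22/22 = 1, a_2 = floor((11 + 11)/1) = 22.
  m_3 = 1*22 - 11 = 11, d_3 = (143 - 11^2)/1 = 22/1 = 22: (m_3, d_3) = (m_1, d_1) = (11, 22), so from here the quotients repeat a_1, a_2; the period length is 2.
So sqrt(143) = [11; (1, 22)] with period length k = 2.
k is even, so the fundamental solution of x^2 - 143y^2 = 1 is (p_{k-1}, q_{k-1}) = (p_1, q_1); compute convergents through index 1.
Convergents (p_i = a_i*p_{i-1} + p_{i-2}, q_i = a_i*q_{i-1} + q_{i-2} with p_{-2}=0, p_{-1}=1, q_{-2}=1, q_{-1}=0):
  i=0: a_0=11, p_0 = 11*1 + 0 = 11, q_0 = 11*0 + 1 = 1.
  i=1: a_1=1, p_1 = 1*11 + 1 = 12, q_1 = 1*1 + 0 = 1.
Check: 12^2 - 143*1^2 = 144 - 143 = 1, so (x, y) = (12, 1) solves the equation, and by the theorem it is the least positive solution.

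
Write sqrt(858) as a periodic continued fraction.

Write x_i = (sqrt(858) + m_i)/d_i with (m_0, d_0) = (0, 1). a_0 = floor(sqrt(858)) = 29, since 29^2 = 841 <= 858 < 900 = 30^2.
Iterate m_{i+1} = d_i*a_i - m_i, d_{i+1} = (858 - m_{i+1}^2)/d_i, a_{i+1} = floor((a_0 + m_{i+1})/d_{i+1}):
  m_1 = 1*29 - 0 = 29, d_1 = (858 - 29^2)/1 = 17/1 = 17, a_1 = floor((29 + 29)/17) = 3.
  m_2 = 17*3 - 29 = 22, d_2 = (858 - 22^2)/17 = 374/17 = 22, a_2 = floor((29 + 22)/22) = 2.
  m_3 = 22*2 - 22 = 22, d_3 = (858 - 22^2)/22 = 374/22 = 17, a_3 = floor((29 + 22)/17) = 3.
  m_4 = 17*3 - 22 = 29, d_4 = (858 - 29^2)/17 = 17/17 = 1, a_4 = floor((29 + 29)/1) = 58.
  m_5 = 1*58 - 29 = 29, d_5 = (858 - 29^2)/1 = 17/1 = 17: (m_5, d_5) = (m_1, d_1) = (29, 17), so from here the quotients repeat a_1, ..., a_4; the period length is 4.
Hence the expansion of sqrt(858) is a_0 = 29 followed by the repeating block 3, 2, 3, 58 (period 4).

[29; (3, 2, 3, 58)]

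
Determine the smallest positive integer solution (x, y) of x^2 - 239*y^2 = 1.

(x, y) = (6195120, 400729)

First expand sqrt(239) as a continued fraction. With x_i = (sqrt(239) + m_i)/d_i and (m_0, d_0) = (0, 1): a_0 = floor(sqrt(239)) = 15, since 15^2 = 225 <= 239 < 256 = 16^2.
Iterate m_{i+1} = d_i*a_i - m_i, d_{i+1} = (239 - m_{i+1}^2)/d_i, a_{i+1} = floor((a_0 + m_{i+1})/d_{i+1}):
  m_1 = 1*15 - 0 = 15, d_1 = (239 - 15^2)/1 = 14/1 = 14, a_1 = floor((15 + 15)/14) = 2.
  m_2 = 14*2 - 15 = 13, d_2 = (239 - 13^2)/14 = 70/14 = 5, a_2 = floor((15 + 13)/5) = 5.
  m_3 = 5*5 - 13 = 12, d_3 = (239 - 12^2)/5 = 95/5 = 19, a_3 = floor((15 + 12)/19) = 1.
  m_4 = 19*1 - 12 = 7, d_4 = (239 - 7^2)/19 = 190/19 = 10, a_4 = floor((15 + 7)/10) = 2.
  m_5 = 10*2 - 7 = 13, d_5 = (239 - 13^2)/10 = 70/10 = 7, a_5 = floor((15 + 13)/7) = 4.
  m_6 = 7*4 - 13 = 15, d_6 = (239 - 15^2)/7 = 14/7 = 2, a_6 = floor((15 + 15)/2) = 15.
  m_7 = 2*15 - 15 = 15, d_7 = (239 - 15^2)/2 = 14/2 = 7, a_7 = floor((15 + 15)/7) = 4.
  m_8 = 7*4 - 15 = 13, d_8 = (239 - 13^2)/7 = 70/7 = 10, a_8 = floor((15 + 13)/10) = 2.
  m_9 = 10*2 - 13 = 7, d_9 = (239 - 7^2)/10 = 190/10 = 19, a_9 = floor((15 + 7)/19) = 1.
  m_10 = 19*1 - 7 = 12, d_10 = (239 - 12^2)/19 = 95/19 = 5, a_10 = floor((15 + 12)/5) = 5.
  m_11 = 5*5 - 12 = 13, d_11 = (239 - 13^2)/5 = 70/5 = 14, a_11 = floor((15 + 13)/14) = 2.
  m_12 = 14*2 - 13 = 15, d_12 = (239 - 15^2)/14 = 14/14 = 1, a_12 = floor((15 + 15)/1) = 30.
  m_13 = 1*30 - 15 = 15, d_13 = (239 - 15^2)/1 = 14/1 = 14: (m_13, d_13) = (m_1, d_1) = (15, 14), so from here the quotients repeat a_1, ..., a_12; the period length is 12.
So sqrt(239) = [15; (2, 5, 1, 2, 4, 15, 4, 2, 1, 5, 2, 30)] with period length k = 12.
k is even, so the fundamental solution of x^2 - 239y^2 = 1 is (p_{k-1}, q_{k-1}) = (p_11, q_11); compute convergents through index 11.
Convergents (p_i = a_i*p_{i-1} + p_{i-2}, q_i = a_i*q_{i-1} + q_{i-2} with p_{-2}=0, p_{-1}=1, q_{-2}=1, q_{-1}=0):
  i=0: a_0=15, p_0 = 15*1 + 0 = 15, q_0 = 15*0 + 1 = 1.
  i=1: a_1=2, p_1 = 2*15 + 1 = 31, q_1 = 2*1 + 0 = 2.
  i=2: a_2=5, p_2 = 5*31 + 15 = 170, q_2 = 5*2 + 1 = 11.
  i=3: a_3=1, p_3 = 1*170 + 31 = 201, q_3 = 1*11 + 2 = 13.
  i=4: a_4=2, p_4 = 2*201 + 170 = 572, q_4 = 2*13 + 11 = 37.
  i=5: a_5=4, p_5 = 4*572 + 201 = 2489, q_5 = 4*37 + 13 = 161.
  i=6: a_6=15, p_6 = 15*2489 + 572 = 37907, q_6 = 15*161 + 37 = 2452.
  i=7: a_7=4, p_7 = 4*37907 + 2489 = 154117, q_7 = 4*2452 + 161 = 9969.
  i=8: a_8=2, p_8 = 2*154117 + 37907 = 346141, q_8 = 2*9969 + 2452 = 22390.
  i=9: a_9=1, p_9 = 1*346141 + 154117 = 500258, q_9 = 1*22390 + 9969 = 32359.
  i=10: a_10=5, p_10 = 5*500258 + 346141 = 2847431, q_10 = 5*32359 + 22390 = 184185.
  i=11: a_11=2, p_11 = 2*2847431 + 500258 = 6195120, q_11 = 2*184185 + 32359 = 400729.
Check: 6195120^2 - 239*400729^2 = 38379511814400 - 38379511814399 = 1, so (x, y) = (6195120, 400729) solves the equation, and by the theorem it is the least positive solution.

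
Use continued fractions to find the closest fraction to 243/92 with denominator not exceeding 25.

66/25

Expand x = 243/92 as a continued fraction with the Euclidean algorithm:
  243 = 2*92 + 59, so a_0 = 2.
  92 = 1*59 + 33, so a_1 = 1.
  59 = 1*33 + 26, so a_2 = 1.
  33 = 1*26 + 7, so a_3 = 1.
  26 = 3*7 + 5, so a_4 = 3.
  7 = 1*5 + 2, so a_5 = 1.
  5 = 2*2 + 1, so a_6 = 2.
  2 = 2*1 + 0, so a_7 = 2.
so x = [2; 1, 1, 1, 3, 1, 2, 2].
Convergents (p_i = a_i*p_{i-1} + p_{i-2}, q_i = a_i*q_{i-1} + q_{i-2} with p_{-2}=0, p_{-1}=1, q_{-2}=1, q_{-1}=0), until the denominator exceeds 25:
  i=0: a_0=2, p_0 = 2*1 + 0 = 2, q_0 = 2*0 + 1 = 1.
  i=1: a_1=1, p_1 = 1*2 + 1 = 3, q_1 = 1*1 + 0 = 1.
  i=2: a_2=1, p_2 = 1*3 + 2 = 5, q_2 = 1*1 + 1 = 2.
  i=3: a_3=1, p_3 = 1*5 + 3 = 8, q_3 = 1*2 + 1 = 3.
  i=4: a_4=3, p_4 = 3*8 + 5 = 29, q_4 = 3*3 + 2 = 11.
  i=5: a_5=1, p_5 = 1*29 + 8 = 37, q_5 = 1*11 + 3 = 14.
  i=6: a_6=2, p_6 = 2*37 + 29 = 103, q_6 = 2*14 + 11 = 39.
q_6 = 39 > 25, so the last convergent with denominator <= 25 is p_5/q_5 = 37/14.
The closest fraction with denominator <= 25 is either p_5/q_5 or the intermediate fraction (k*p_5 + p_4)/(k*q_5 + q_4) with the largest k >= 1 whose denominator stays <= 25; these approach x as k grows, and every other convergent or intermediate fraction in range is farther away.
Largest k: floor((25 - q_4)/q_5) = floor((25 - 11)/14) = 1.
That gives (1*37 + 29)/(1*14 + 11) = 66/25.
Compare the errors: |x - 37/14| = |243*14 - 37*92|/(92*14) = 2/1288, and |x - 66/25| = |243*25 - 66*92|/(92*25) = 3/2300.
Cross-multiplying, 3*1288 = 3864 < 4600 = 2*2300, so 3/2300 is smaller: the intermediate fraction 66/25 is closer to x than 37/14.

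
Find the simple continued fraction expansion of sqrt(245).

[15; (1, 1, 1, 7, 6, 7, 1, 1, 1, 30)]

Write x_i = (sqrt(245) + m_i)/d_i with (m_0, d_0) = (0, 1). a_0 = floor(sqrt(245)) = 15, since 15^2 = 225 <= 245 < 256 = 16^2.
Iterate m_{i+1} = d_i*a_i - m_i, d_{i+1} = (245 - m_{i+1}^2)/d_i, a_{i+1} = floor((a_0 + m_{i+1})/d_{i+1}):
  m_1 = 1*15 - 0 = 15, d_1 = (245 - 15^2)/1 = 20/1 = 20, a_1 = floor((15 + 15)/20) = 1.
  m_2 = 20*1 - 15 = 5, d_2 = (245 - 5^2)/20 = 220/20 = 11, a_2 = floor((15 + 5)/11) = 1.
  m_3 = 11*1 - 5 = 6, d_3 = (245 - 6^2)/11 = 209/11 = 19, a_3 = floor((15 + 6)/19) = 1.
  m_4 = 19*1 - 6 = 13, d_4 = (245 - 13^2)/19 = 76/19 = 4, a_4 = floor((15 + 13)/4) = 7.
  m_5 = 4*7 - 13 = 15, d_5 = (245 - 15^2)/4 = 20/4 = 5, a_5 = floor((15 + 15)/5) = 6.
  m_6 = 5*6 - 15 = 15, d_6 = (245 - 15^2)/5 = 20/5 = 4, a_6 = floor((15 + 15)/4) = 7.
  m_7 = 4*7 - 15 = 13, d_7 = (245 - 13^2)/4 = 76/4 = 19, a_7 = floor((15 + 13)/19) = 1.
  m_8 = 19*1 - 13 = 6, d_8 = (245 - 6^2)/19 = 209/19 = 11, a_8 = floor((15 + 6)/11) = 1.
  m_9 = 11*1 - 6 = 5, d_9 = (245 - 5^2)/11 = 220/11 = 20, a_9 = floor((15 + 5)/20) = 1.
  m_10 = 20*1 - 5 = 15, d_10 = (245 - 15^2)/20 = 20/20 = 1, a_10 = floor((15 + 15)/1) = 30.
  m_11 = 1*30 - 15 = 15, d_11 = (245 - 15^2)/1 = 20/1 = 20: (m_11, d_11) = (m_1, d_1) = (15, 20), so from here the quotients repeat a_1, ..., a_10; the period length is 10.
Hence the expansion of sqrt(245) is a_0 = 15 followed by the repeating block 1, 1, 1, 7, 6, 7, 1, 1, 1, 30 (period 10).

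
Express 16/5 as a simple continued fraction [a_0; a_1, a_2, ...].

[3; 5]

Run the Euclidean algorithm on 16 and 5; the successive quotients are the partial quotients a_0, a_1, ... (each step inverts the fractional part left over by the previous one):
  16 = 3*5 + 1, so a_0 = 3.
  5 = 5*1 + 0, so a_1 = 5.
The remainder reaches 0 after 2 divisions, so the expansion has 2 partial quotients, read off in order.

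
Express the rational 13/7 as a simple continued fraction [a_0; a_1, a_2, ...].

Run the Euclidean algorithm on 13 and 7; the successive quotients are the partial quotients a_0, a_1, ... (each step inverts the fractional part left over by the previous one):
  13 = 1*7 + 6, so a_0 = 1.
  7 = 1*6 + 1, so a_1 = 1.
  6 = 6*1 + 0, so a_2 = 6.
The remainder reaches 0 after 3 divisions, so the expansion has 3 partial quotients, read off in order.

[1; 1, 6]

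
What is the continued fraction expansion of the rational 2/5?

Run the Euclidean algorithm on 2 and 5; the successive quotients are the partial quotients a_0, a_1, ... (each step inverts the fractional part left over by the previous one):
  2 = 0*5 + 2, so a_0 = 0.
  5 = 2*2 + 1, so a_1 = 2.
  2 = 2*1 + 0, so a_2 = 2.
The remainder reaches 0 after 3 divisions, so the expansion has 3 partial quotients, read off in order.

[0; 2, 2]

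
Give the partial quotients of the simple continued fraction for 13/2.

Run the Euclidean algorithm on 13 and 2; the successive quotients are the partial quotients a_0, a_1, ... (each step inverts the fractional part left over by the previous one):
  13 = 6*2 + 1, so a_0 = 6.
  2 = 2*1 + 0, so a_1 = 2.
The remainder reaches 0 after 2 divisions, so the expansion has 2 partial quotients, read off in order.

[6; 2]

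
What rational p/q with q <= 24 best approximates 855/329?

13/5

Expand x = 855/329 as a continued fraction with the Euclidean algorithm:
  855 = 2*329 + 197, so a_0 = 2.
  329 = 1*197 + 132, so a_1 = 1.
  197 = 1*132 + 65, so a_2 = 1.
  132 = 2*65 + 2, so a_3 = 2.
  65 = 32*2 + 1, so a_4 = 32.
  2 = 2*1 + 0, so a_5 = 2.
so x = [2; 1, 1, 2, 32, 2].
Convergents (p_i = a_i*p_{i-1} + p_{i-2}, q_i = a_i*q_{i-1} + q_{i-2} with p_{-2}=0, p_{-1}=1, q_{-2}=1, q_{-1}=0), until the denominator exceeds 24:
  i=0: a_0=2, p_0 = 2*1 + 0 = 2, q_0 = 2*0 + 1 = 1.
  i=1: a_1=1, p_1 = 1*2 + 1 = 3, q_1 = 1*1 + 0 = 1.
  i=2: a_2=1, p_2 = 1*3 + 2 = 5, q_2 = 1*1 + 1 = 2.
  i=3: a_3=2, p_3 = 2*5 + 3 = 13, q_3 = 2*2 + 1 = 5.
  i=4: a_4=32, p_4 = 32*13 + 5 = 421, q_4 = 32*5 + 2 = 162.
q_4 = 162 > 24, so the last convergent with denominator <= 24 is p_3/q_3 = 13/5.
The closest fraction with denominator <= 24 is either p_3/q_3 or the intermediate fraction (k*p_3 + p_2)/(k*q_3 + q_2) with the largest k >= 1 whose denominator stays <= 24; these approach x as k grows, and every other convergent or intermediate fraction in range is farther away.
Largest k: floor((24 - q_2)/q_3) = floor((24 - 2)/5) = 4.
That gives (4*13 + 5)/(4*5 + 2) = 57/22.
Compare the errors: |x - 13/5| = |855*5 - 13*329|/(329*5) = 2/1645, and |x - 57/22| = |855*22 - 57*329|/(329*22) = 57/7238.
Cross-multiplying, 2*7238 = 14476 < 93765 = 57*1645, so 2/1645 is smaller: the convergent 13/5 is closer to x than 57/22.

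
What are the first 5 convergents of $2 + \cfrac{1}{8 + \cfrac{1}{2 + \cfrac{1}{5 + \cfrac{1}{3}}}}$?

2/1, 17/8, 36/17, 197/93, 627/296

Using the convergent recurrence p_i = a_i*p_{i-1} + p_{i-2}, q_i = a_i*q_{i-1} + q_{i-2} with p_{-2}=0, p_{-1}=1, q_{-2}=1, q_{-1}=0:
  i=0: a_0=2, p_0 = 2*1 + 0 = 2, q_0 = 2*0 + 1 = 1.
  i=1: a_1=8, p_1 = 8*2 + 1 = 17, q_1 = 8*1 + 0 = 8.
  i=2: a_2=2, p_2 = 2*17 + 2 = 36, q_2 = 2*8 + 1 = 17.
  i=3: a_3=5, p_3 = 5*36 + 17 = 197, q_3 = 5*17 + 8 = 93.
  i=4: a_4=3, p_4 = 3*197 + 36 = 627, q_4 = 3*93 + 17 = 296.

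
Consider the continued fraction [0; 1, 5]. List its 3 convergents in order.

0/1, 1/1, 5/6

Using the convergent recurrence p_i = a_i*p_{i-1} + p_{i-2}, q_i = a_i*q_{i-1} + q_{i-2} with p_{-2}=0, p_{-1}=1, q_{-2}=1, q_{-1}=0:
  i=0: a_0=0, p_0 = 0*1 + 0 = 0, q_0 = 0*0 + 1 = 1.
  i=1: a_1=1, p_1 = 1*0 + 1 = 1, q_1 = 1*1 + 0 = 1.
  i=2: a_2=5, p_2 = 5*1 + 0 = 5, q_2 = 5*1 + 1 = 6.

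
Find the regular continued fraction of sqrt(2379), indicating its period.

[48; (1, 3, 2, 3, 1, 96)]

Write x_i = (sqrt(2379) + m_i)/d_i with (m_0, d_0) = (0, 1). a_0 = floor(sqrt(2379)) = 48, since 48^2 = 2304 <= 2379 < 2401 = 49^2.
Iterate m_{i+1} = d_i*a_i - m_i, d_{i+1} = (2379 - m_{i+1}^2)/d_i, a_{i+1} = floor((a_0 + m_{i+1})/d_{i+1}):
  m_1 = 1*48 - 0 = 48, d_1 = (2379 - 48^2)/1 = 75/1 = 75, a_1 = floor((48 + 48)/75) = 1.
  m_2 = 75*1 - 48 = 27, d_2 = (2379 - 27^2)/75 = 1650/75 = 22, a_2 = floor((48 + 27)/22) = 3.
  m_3 = 22*3 - 27 = 39, d_3 = (2379 - 39^2)/22 = 858/22 = 39, a_3 = floor((48 + 39)/39) = 2.
  m_4 = 39*2 - 39 = 39, d_4 = (2379 - 39^2)/39 = 858/39 = 22, a_4 = floor((48 + 39)/22) = 3.
  m_5 = 22*3 - 39 = 27, d_5 = (2379 - 27^2)/22 = 1650/22 = 75, a_5 = floor((48 + 27)/75) = 1.
  m_6 = 75*1 - 27 = 48, d_6 = (2379 - 48^2)/75 = 75/75 = 1, a_6 = floor((48 + 48)/1) = 96.
  m_7 = 1*96 - 48 = 48, d_7 = (2379 - 48^2)/1 = 75/1 = 75: (m_7, d_7) = (m_1, d_1) = (48, 75), so from here the quotients repeat a_1, ..., a_6; the period length is 6.
Hence the expansion of sqrt(2379) is a_0 = 48 followed by the repeating block 1, 3, 2, 3, 1, 96 (period 6).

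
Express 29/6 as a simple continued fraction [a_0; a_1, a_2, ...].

[4; 1, 5]

Run the Euclidean algorithm on 29 and 6; the successive quotients are the partial quotients a_0, a_1, ... (each step inverts the fractional part left over by the previous one):
  29 = 4*6 + 5, so a_0 = 4.
  6 = 1*5 + 1, so a_1 = 1.
  5 = 5*1 + 0, so a_2 = 5.
The remainder reaches 0 after 3 divisions, so the expansion has 3 partial quotients, read off in order.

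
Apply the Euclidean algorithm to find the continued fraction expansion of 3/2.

Run the Euclidean algorithm on 3 and 2; the successive quotients are the partial quotients a_0, a_1, ... (each step inverts the fractional part left over by the previous one):
  3 = 1*2 + 1, so a_0 = 1.
  2 = 2*1 + 0, so a_1 = 2.
The remainder reaches 0 after 2 divisions, so the expansion has 2 partial quotients, read off in order.

[1; 2]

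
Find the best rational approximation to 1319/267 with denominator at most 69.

Expand x = 1319/267 as a continued fraction with the Euclidean algorithm:
  1319 = 4*267 + 251, so a_0 = 4.
  267 = 1*251 + 16, so a_1 = 1.
  251 = 15*16 + 11, so a_2 = 15.
  16 = 1*11 + 5, so a_3 = 1.
  11 = 2*5 + 1, so a_4 = 2.
  5 = 5*1 + 0, so a_5 = 5.
so x = [4; 1, 15, 1, 2, 5].
Convergents (p_i = a_i*p_{i-1} + p_{i-2}, q_i = a_i*q_{i-1} + q_{i-2} with p_{-2}=0, p_{-1}=1, q_{-2}=1, q_{-1}=0), until the denominator exceeds 69:
  i=0: a_0=4, p_0 = 4*1 + 0 = 4, q_0 = 4*0 + 1 = 1.
  i=1: a_1=1, p_1 = 1*4 + 1 = 5, q_1 = 1*1 + 0 = 1.
  i=2: a_2=15, p_2 = 15*5 + 4 = 79, q_2 = 15*1 + 1 = 16.
  i=3: a_3=1, p_3 = 1*79 + 5 = 84, q_3 = 1*16 + 1 = 17.
  i=4: a_4=2, p_4 = 2*84 + 79 = 247, q_4 = 2*17 + 16 = 50.
  i=5: a_5=5, p_5 = 5*247 + 84 = 1319, q_5 = 5*50 + 17 = 267.
q_5 = 267 > 69, so the last convergent with denominator <= 69 is p_4/q_4 = 247/50.
The closest fraction with denominator <= 69 is either p_4/q_4 or the intermediate fraction (k*p_4 + p_3)/(k*q_4 + q_3) with the largest k >= 1 whose denominator stays <= 69; these approach x as k grows, and every other convergent or intermediate fraction in range is farther away.
Largest k: floor((69 - q_3)/q_4) = floor((69 - 17)/50) = 1.
That gives (1*247 + 84)/(1*50 + 17) = 331/67.
Compare the errors: |x - 247/50| = |1319*50 - 247*267|/(267*50) = 1/13350, and |x - 331/67| = |1319*67 - 331*267|/(267*67) = 4/17889.
Cross-multiplying, 1*17889 = 17889 < 53400 = 4*13350, so 1/13350 is smaller: the convergent 247/50 is closer to x than 331/67.

247/50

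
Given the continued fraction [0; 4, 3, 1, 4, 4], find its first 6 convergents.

0/1, 1/4, 3/13, 4/17, 19/81, 80/341

Using the convergent recurrence p_i = a_i*p_{i-1} + p_{i-2}, q_i = a_i*q_{i-1} + q_{i-2} with p_{-2}=0, p_{-1}=1, q_{-2}=1, q_{-1}=0:
  i=0: a_0=0, p_0 = 0*1 + 0 = 0, q_0 = 0*0 + 1 = 1.
  i=1: a_1=4, p_1 = 4*0 + 1 = 1, q_1 = 4*1 + 0 = 4.
  i=2: a_2=3, p_2 = 3*1 + 0 = 3, q_2 = 3*4 + 1 = 13.
  i=3: a_3=1, p_3 = 1*3 + 1 = 4, q_3 = 1*13 + 4 = 17.
  i=4: a_4=4, p_4 = 4*4 + 3 = 19, q_4 = 4*17 + 13 = 81.
  i=5: a_5=4, p_5 = 4*19 + 4 = 80, q_5 = 4*81 + 17 = 341.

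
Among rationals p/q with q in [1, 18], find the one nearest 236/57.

Expand x = 236/57 as a continued fraction with the Euclidean algorithm:
  236 = 4*57 + 8, so a_0 = 4.
  57 = 7*8 + 1, so a_1 = 7.
  8 = 8*1 + 0, so a_2 = 8.
so x = [4; 7, 8].
Convergents (p_i = a_i*p_{i-1} + p_{i-2}, q_i = a_i*q_{i-1} + q_{i-2} with p_{-2}=0, p_{-1}=1, q_{-2}=1, q_{-1}=0), until the denominator exceeds 18:
  i=0: a_0=4, p_0 = 4*1 + 0 = 4, q_0 = 4*0 + 1 = 1.
  i=1: a_1=7, p_1 = 7*4 + 1 = 29, q_1 = 7*1 + 0 = 7.
  i=2: a_2=8, p_2 = 8*29 + 4 = 236, q_2 = 8*7 + 1 = 57.
q_2 = 57 > 18, so the last convergent with denominator <= 18 is p_1/q_1 = 29/7.
The closest fraction with denominator <= 18 is either p_1/q_1 or the intermediate fraction (k*p_1 + p_0)/(k*q_1 + q_0) with the largest k >= 1 whose denominator stays <= 18; these approach x as k grows, and every other convergent or intermediate fraction in range is farther away.
Largest k: floor((18 - q_0)/q_1) = floor((18 - 1)/7) = 2.
That gives (2*29 + 4)/(2*7 + 1) = 62/15.
Compare the errors: |x - 29/7| = |236*7 - 29*57|/(57*7) = 1/399, and |x - 62/15| = |236*15 - 62*57|/(57*15) = 6/855.
Cross-multiplying, 1*855 = 855 < 2394 = 6*399, so 1/399 is smaller: the convergent 29/7 is closer to x than 62/15.

29/7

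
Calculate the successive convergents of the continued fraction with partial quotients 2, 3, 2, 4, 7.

Using the convergent recurrence p_i = a_i*p_{i-1} + p_{i-2}, q_i = a_i*q_{i-1} + q_{i-2} with p_{-2}=0, p_{-1}=1, q_{-2}=1, q_{-1}=0:
  i=0: a_0=2, p_0 = 2*1 + 0 = 2, q_0 = 2*0 + 1 = 1.
  i=1: a_1=3, p_1 = 3*2 + 1 = 7, q_1 = 3*1 + 0 = 3.
  i=2: a_2=2, p_2 = 2*7 + 2 = 16, q_2 = 2*3 + 1 = 7.
  i=3: a_3=4, p_3 = 4*16 + 7 = 71, q_3 = 4*7 + 3 = 31.
  i=4: a_4=7, p_4 = 7*71 + 16 = 513, q_4 = 7*31 + 7 = 224.

2/1, 7/3, 16/7, 71/31, 513/224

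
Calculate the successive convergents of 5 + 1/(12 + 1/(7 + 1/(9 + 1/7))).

Using the convergent recurrence p_i = a_i*p_{i-1} + p_{i-2}, q_i = a_i*q_{i-1} + q_{i-2} with p_{-2}=0, p_{-1}=1, q_{-2}=1, q_{-1}=0:
  i=0: a_0=5, p_0 = 5*1 + 0 = 5, q_0 = 5*0 + 1 = 1.
  i=1: a_1=12, p_1 = 12*5 + 1 = 61, q_1 = 12*1 + 0 = 12.
  i=2: a_2=7, p_2 = 7*61 + 5 = 432, q_2 = 7*12 + 1 = 85.
  i=3: a_3=9, p_3 = 9*432 + 61 = 3949, q_3 = 9*85 + 12 = 777.
  i=4: a_4=7, p_4 = 7*3949 + 432 = 28075, q_4 = 7*777 + 85 = 5524.

5/1, 61/12, 432/85, 3949/777, 28075/5524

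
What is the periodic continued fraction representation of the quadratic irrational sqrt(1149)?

Write x_i = (sqrt(1149) + m_i)/d_i with (m_0, d_0) = (0, 1). a_0 = floor(sqrt(1149)) = 33, since 33^2 = 1089 <= 1149 < 1156 = 34^2.
Iterate m_{i+1} = d_i*a_i - m_i, d_{i+1} = (1149 - m_{i+1}^2)/d_i, a_{i+1} = floor((a_0 + m_{i+1})/d_{i+1}):
  m_1 = 1*33 - 0 = 33, d_1 = (1149 - 33^2)/1 = 60/1 = 60, a_1 = floor((33 + 33)/60) = 1.
  m_2 = 60*1 - 33 = 27, d_2 = (1149 - 27^2)/60 = 420/60 = 7, a_2 = floor((33 + 27)/7) = 8.
  m_3 = 7*8 - 27 = 29, d_3 = (1149 - 29^2)/7 = 308/7 = 44, a_3 = floor((33 + 29)/44) = 1.
  m_4 = 44*1 - 29 = 15, d_4 = (1149 - 15^2)/44 = 924/44 = 21, a_4 = floor((33 + 15)/21) = 2.
  m_5 = 21*2 - 15 = 27, d_5 = (1149 - 27^2)/21 = 420/21 = 20, a_5 = floor((33 + 27)/20) = 3.
  m_6 = 20*3 - 27 = 33, d_6 = (1149 - 33^2)/20 = 60/20 = 3, a_6 = floor((33 + 33)/3) = 22.
  m_7 = 3*22 - 33 = 33, d_7 = (1149 - 33^2)/3 = 60/3 = 20, a_7 = floor((33 + 33)/20) = 3.
  m_8 = 20*3 - 33 = 27, d_8 = (1149 - 27^2)/20 = 420/20 = 21, a_8 = floor((33 + 27)/21) = 2.
  m_9 = 21*2 - 27 = 15, d_9 = (1149 - 15^2)/21 = 924/21 = 44, a_9 = floor((33 + 15)/44) = 1.
  m_10 = 44*1 - 15 = 29, d_10 = (1149 - 29^2)/44 = 308/44 = 7, a_10 = floor((33 + 29)/7) = 8.
  m_11 = 7*8 - 29 = 27, d_11 = (1149 - 27^2)/7 = 420/7 = 60, a_11 = floor((33 + 27)/60) = 1.
  m_12 = 60*1 - 27 = 33, d_12 = (1149 - 33^2)/60 = 60/60 = 1, a_12 = floor((33 + 33)/1) = 66.
  m_13 = 1*66 - 33 = 33, d_13 = (1149 - 33^2)/1 = 60/1 = 60: (m_13, d_13) = (m_1, d_1) = (33, 60), so from here the quotients repeat a_1, ..., a_12; the period length is 12.
Hence the expansion of sqrt(1149) is a_0 = 33 followed by the repeating block 1, 8, 1, 2, 3, 22, 3, 2, 1, 8, 1, 66 (period 12).

[33; (1, 8, 1, 2, 3, 22, 3, 2, 1, 8, 1, 66)]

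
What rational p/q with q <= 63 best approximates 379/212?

Expand x = 379/212 as a continued fraction with the Euclidean algorithm:
  379 = 1*212 + 167, so a_0 = 1.
  212 = 1*167 + 45, so a_1 = 1.
  167 = 3*45 + 32, so a_2 = 3.
  45 = 1*32 + 13, so a_3 = 1.
  32 = 2*13 + 6, so a_4 = 2.
  13 = 2*6 + 1, so a_5 = 2.
  6 = 6*1 + 0, so a_6 = 6.
so x = [1; 1, 3, 1, 2, 2, 6].
Convergents (p_i = a_i*p_{i-1} + p_{i-2}, q_i = a_i*q_{i-1} + q_{i-2} with p_{-2}=0, p_{-1}=1, q_{-2}=1, q_{-1}=0), until the denominator exceeds 63:
  i=0: a_0=1, p_0 = 1*1 + 0 = 1, q_0 = 1*0 + 1 = 1.
  i=1: a_1=1, p_1 = 1*1 + 1 = 2, q_1 = 1*1 + 0 = 1.
  i=2: a_2=3, p_2 = 3*2 + 1 = 7, q_2 = 3*1 + 1 = 4.
  i=3: a_3=1, p_3 = 1*7 + 2 = 9, q_3 = 1*4 + 1 = 5.
  i=4: a_4=2, p_4 = 2*9 + 7 = 25, q_4 = 2*5 + 4 = 14.
  i=5: a_5=2, p_5 = 2*25 + 9 = 59, q_5 = 2*14 + 5 = 33.
  i=6: a_6=6, p_6 = 6*59 + 25 = 379, q_6 = 6*33 + 14 = 212.
q_6 = 212 > 63, so the last convergent with denominator <= 63 is p_5/q_5 = 59/33.
The closest fraction with denominator <= 63 is either p_5/q_5 or the intermediate fraction (k*p_5 + p_4)/(k*q_5 + q_4) with the largest k >= 1 whose denominator stays <= 63; these approach x as k grows, and every other convergent or intermediate fraction in range is farther away.
Largest k: floor((63 - q_4)/q_5) = floor((63 - 14)/33) = 1.
That gives (1*59 + 25)/(1*33 + 14) = 84/47.
Compare the errors: |x - 59/33| = |379*33 - 59*212|/(212*33) = 1/6996, and |x - 84/47| = |379*47 - 84*212|/(212*47) = 5/9964.
Cross-multiplying, 1*9964 = 9964 < 34980 = 5*6996, so 1/6996 is smaller: the convergent 59/33 is closer to x than 84/47.

59/33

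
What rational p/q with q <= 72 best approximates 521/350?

Expand x = 521/350 as a continued fraction with the Euclidean algorithm:
  521 = 1*350 + 171, so a_0 = 1.
  350 = 2*171 + 8, so a_1 = 2.
  171 = 21*8 + 3, so a_2 = 21.
  8 = 2*3 + 2, so a_3 = 2.
  3 = 1*2 + 1, so a_4 = 1.
  2 = 2*1 + 0, so a_5 = 2.
so x = [1; 2, 21, 2, 1, 2].
Convergents (p_i = a_i*p_{i-1} + p_{i-2}, q_i = a_i*q_{i-1} + q_{i-2} with p_{-2}=0, p_{-1}=1, q_{-2}=1, q_{-1}=0), until the denominator exceeds 72:
  i=0: a_0=1, p_0 = 1*1 + 0 = 1, q_0 = 1*0 + 1 = 1.
  i=1: a_1=2, p_1 = 2*1 + 1 = 3, q_1 = 2*1 + 0 = 2.
  i=2: a_2=21, p_2 = 21*3 + 1 = 64, q_2 = 21*2 + 1 = 43.
  i=3: a_3=2, p_3 = 2*64 + 3 = 131, q_3 = 2*43 + 2 = 88.
q_3 = 88 > 72, so the last convergent with denominator <= 72 is p_2/q_2 = 64/43.
The closest fraction with denominator <= 72 is either p_2/q_2 or the intermediate fraction (k*p_2 + p_1)/(k*q_2 + q_1) with the largest k >= 1 whose denominator stays <= 72; these approach x as k grows, and every other convergent or intermediate fraction in range is farther away.
Largest k: floor((72 - q_1)/q_2) = floor((72 - 2)/43) = 1.
That gives (1*64 + 3)/(1*43 + 2) = 67/45.
Compare the errors: |x - 64/43| = |521*43 - 64*350|/(350*43) = 3/15050, and |x - 67/45| = |521*45 - 67*350|/(350*45) = 5/15750.
Cross-multiplying, 3*15750 = 47250 < 75250 = 5*15050, so 3/15050 is smaller: the convergent 64/43 is closer to x than 67/45.

64/43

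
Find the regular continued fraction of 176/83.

Run the Euclidean algorithm on 176 and 83; the successive quotients are the partial quotients a_0, a_1, ... (each step inverts the fractional part left over by the previous one):
  176 = 2*83 + 10, so a_0 = 2.
  83 = 8*10 + 3, so a_1 = 8.
  10 = 3*3 + 1, so a_2 = 3.
  3 = 3*1 + 0, so a_3 = 3.
The remainder reaches 0 after 4 divisions, so the expansion has 4 partial quotients, read off in order.

[2; 8, 3, 3]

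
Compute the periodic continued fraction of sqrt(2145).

[46; (3, 5, 2, 5, 3, 92)]

Write x_i = (sqrt(2145) + m_i)/d_i with (m_0, d_0) = (0, 1). a_0 = floor(sqrt(2145)) = 46, since 46^2 = 2116 <= 2145 < 2209 = 47^2.
Iterate m_{i+1} = d_i*a_i - m_i, d_{i+1} = (2145 - m_{i+1}^2)/d_i, a_{i+1} = floor((a_0 + m_{i+1})/d_{i+1}):
  m_1 = 1*46 - 0 = 46, d_1 = (2145 - 46^2)/1 = 29/1 = 29, a_1 = floor((46 + 46)/29) = 3.
  m_2 = 29*3 - 46 = 41, d_2 = (2145 - 41^2)/29 = 464/29 = 16, a_2 = floor((46 + 41)/16) = 5.
  m_3 = 16*5 - 41 = 39, d_3 = (2145 - 39^2)/16 = 624/16 = 39, a_3 = floor((46 + 39)/39) = 2.
  m_4 = 39*2 - 39 = 39, d_4 = (2145 - 39^2)/39 = 624/39 = 16, a_4 = floor((46 + 39)/16) = 5.
  m_5 = 16*5 - 39 = 41, d_5 = (2145 - 41^2)/16 = 464/16 = 29, a_5 = floor((46 + 41)/29) = 3.
  m_6 = 29*3 - 41 = 46, d_6 = (2145 - 46^2)/29 = 29/29 = 1, a_6 = floor((46 + 46)/1) = 92.
  m_7 = 1*92 - 46 = 46, d_7 = (2145 - 46^2)/1 = 29/1 = 29: (m_7, d_7) = (m_1, d_1) = (46, 29), so from here the quotients repeat a_1, ..., a_6; the period length is 6.
Hence the expansion of sqrt(2145) is a_0 = 46 followed by the repeating block 3, 5, 2, 5, 3, 92 (period 6).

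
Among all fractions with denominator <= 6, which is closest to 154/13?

71/6

Expand x = 154/13 as a continued fraction with the Euclidean algorithm:
  154 = 11*13 + 11, so a_0 = 11.
  13 = 1*11 + 2, so a_1 = 1.
  11 = 5*2 + 1, so a_2 = 5.
  2 = 2*1 + 0, so a_3 = 2.
so x = [11; 1, 5, 2].
Convergents (p_i = a_i*p_{i-1} + p_{i-2}, q_i = a_i*q_{i-1} + q_{i-2} with p_{-2}=0, p_{-1}=1, q_{-2}=1, q_{-1}=0), until the denominator exceeds 6:
  i=0: a_0=11, p_0 = 11*1 + 0 = 11, q_0 = 11*0 + 1 = 1.
  i=1: a_1=1, p_1 = 1*11 + 1 = 12, q_1 = 1*1 + 0 = 1.
  i=2: a_2=5, p_2 = 5*12 + 11 = 71, q_2 = 5*1 + 1 = 6.
  i=3: a_3=2, p_3 = 2*71 + 12 = 154, q_3 = 2*6 + 1 = 13.
q_3 = 13 > 6, so the last convergent with denominator <= 6 is p_2/q_2 = 71/6.
The closest fraction with denominator <= 6 is either p_2/q_2 or the intermediate fraction (k*p_2 + p_1)/(k*q_2 + q_1) with the largest k >= 1 whose denominator stays <= 6; these approach x as k grows, and every other convergent or intermediate fraction in range is farther away.
Largest k: floor((6 - q_1)/q_2) = floor((6 - 1)/6) = 0.
Since k = 0, no intermediate fraction beyond p_2/q_2 has denominator <= 6, so the convergent 71/6 is the closest (its error is |154*6 - 71*13|/(13*6) = 1/78).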